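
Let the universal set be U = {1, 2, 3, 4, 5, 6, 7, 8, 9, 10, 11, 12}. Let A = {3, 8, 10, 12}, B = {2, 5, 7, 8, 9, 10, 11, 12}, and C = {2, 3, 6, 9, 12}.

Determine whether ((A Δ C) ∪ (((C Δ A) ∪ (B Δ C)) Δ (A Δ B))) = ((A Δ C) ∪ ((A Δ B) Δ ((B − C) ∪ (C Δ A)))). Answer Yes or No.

A Δ C = {2, 6, 8, 9, 10}
C Δ A = {2, 6, 8, 9, 10}
B Δ C = {3, 5, 6, 7, 8, 10, 11}
(C Δ A) ∪ (B Δ C) = {2, 3, 5, 6, 7, 8, 9, 10, 11}
A Δ B = {2, 3, 5, 7, 9, 11}
((C Δ A) ∪ (B Δ C)) Δ (A Δ B) = {6, 8, 10}
(A Δ C) ∪ (((C Δ A) ∪ (B Δ C)) Δ (A Δ B)) = {2, 6, 8, 9, 10}
B − C = {5, 7, 8, 10, 11}
(B − C) ∪ (C Δ A) = {2, 5, 6, 7, 8, 9, 10, 11}
(A Δ B) Δ ((B − C) ∪ (C Δ A)) = {3, 6, 8, 10}
(A Δ C) ∪ ((A Δ B) Δ ((B − C) ∪ (C Δ A))) = {2, 3, 6, 8, 9, 10}
3 ∈ (A Δ C) ∪ ((A Δ B) Δ ((B − C) ∪ (C Δ A))) but 3 ∉ (A Δ C) ∪ (((C Δ A) ∪ (B Δ C)) Δ (A Δ B)), so they differ.

No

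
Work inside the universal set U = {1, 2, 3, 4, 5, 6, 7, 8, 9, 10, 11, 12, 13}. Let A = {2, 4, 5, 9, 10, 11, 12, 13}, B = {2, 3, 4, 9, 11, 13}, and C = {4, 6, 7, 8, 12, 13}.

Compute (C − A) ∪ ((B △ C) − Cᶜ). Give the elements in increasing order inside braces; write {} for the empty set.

{6, 7, 8, 12}

C − A = {6, 7, 8}
B △ C = {2, 3, 6, 7, 8, 9, 11, 12}
Cᶜ = {1, 2, 3, 5, 9, 10, 11}
(B △ C) − Cᶜ = {6, 7, 8, 12}
(C − A) ∪ ((B △ C) − Cᶜ) = {6, 7, 8, 12}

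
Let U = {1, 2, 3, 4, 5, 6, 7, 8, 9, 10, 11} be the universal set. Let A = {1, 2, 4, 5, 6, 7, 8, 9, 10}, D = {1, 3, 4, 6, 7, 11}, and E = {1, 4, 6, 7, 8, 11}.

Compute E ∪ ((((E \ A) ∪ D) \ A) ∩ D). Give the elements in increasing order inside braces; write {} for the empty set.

{1, 3, 4, 6, 7, 8, 11}

E \ A = {11}
(E \ A) ∪ D = {1, 3, 4, 6, 7, 11}
((E \ A) ∪ D) \ A = {3, 11}
(((E \ A) ∪ D) \ A) ∩ D = {3, 11}
E ∪ ((((E \ A) ∪ D) \ A) ∩ D) = {1, 3, 4, 6, 7, 8, 11}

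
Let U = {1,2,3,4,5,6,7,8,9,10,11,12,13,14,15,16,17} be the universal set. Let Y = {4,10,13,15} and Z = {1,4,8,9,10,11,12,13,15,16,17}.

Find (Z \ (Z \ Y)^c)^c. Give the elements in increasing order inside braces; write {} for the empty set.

{2,3,4,5,6,7,10,13,14,15}

Z \ Y = {1,8,9,11,12,16,17}
(Z \ Y)^c = {2,3,4,5,6,7,10,13,14,15}
Z \ (Z \ Y)^c = {1,8,9,11,12,16,17}
(Z \ (Z \ Y)^c)^c = {2,3,4,5,6,7,10,13,14,15}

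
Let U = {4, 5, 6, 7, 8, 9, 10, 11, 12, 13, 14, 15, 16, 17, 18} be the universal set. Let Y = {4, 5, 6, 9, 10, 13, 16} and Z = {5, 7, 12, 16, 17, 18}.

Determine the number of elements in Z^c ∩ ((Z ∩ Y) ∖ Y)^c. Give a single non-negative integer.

9

Z^c = {4, 6, 8, 9, 10, 11, 13, 14, 15}
Z ∩ Y = {5, 16}
(Z ∩ Y) ∖ Y = {}
((Z ∩ Y) ∖ Y)^c = {4, 5, 6, 7, 8, 9, 10, 11, 12, 13, 14, 15, 16, 17, 18}
Z^c ∩ ((Z ∩ Y) ∖ Y)^c = {4, 6, 8, 9, 10, 11, 13, 14, 15}
|Z^c ∩ ((Z ∩ Y) ∖ Y)^c| = 9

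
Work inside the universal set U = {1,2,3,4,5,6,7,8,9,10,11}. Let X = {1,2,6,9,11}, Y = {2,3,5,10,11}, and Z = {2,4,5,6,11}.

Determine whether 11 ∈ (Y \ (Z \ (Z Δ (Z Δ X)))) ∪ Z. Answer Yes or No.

11 ∈ Z and 11 ∈ X, so 11 ∉ Z Δ X
11 ∈ Z and 11 ∉ (Z Δ X), so 11 ∈ Z Δ (Z Δ X)
11 ∈ Z and 11 ∈ (Z Δ (Z Δ X)), so 11 ∉ Z \ (Z Δ (Z Δ X))
11 ∈ Y and 11 ∉ (Z \ (Z Δ (Z Δ X))), so 11 ∈ Y \ (Z \ (Z Δ (Z Δ X)))
11 ∈ (Y \ (Z \ (Z Δ (Z Δ X)))) and 11 ∈ Z, so 11 ∈ (Y \ (Z \ (Z Δ (Z Δ X)))) ∪ Z

Yes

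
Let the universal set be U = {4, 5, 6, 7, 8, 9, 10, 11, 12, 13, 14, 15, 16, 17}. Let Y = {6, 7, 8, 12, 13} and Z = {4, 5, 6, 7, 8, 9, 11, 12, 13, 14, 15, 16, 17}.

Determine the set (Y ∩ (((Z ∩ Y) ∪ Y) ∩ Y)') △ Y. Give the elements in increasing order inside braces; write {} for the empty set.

{6, 7, 8, 12, 13}

Z ∩ Y = {6, 7, 8, 12, 13}
(Z ∩ Y) ∪ Y = {6, 7, 8, 12, 13}
((Z ∩ Y) ∪ Y) ∩ Y = {6, 7, 8, 12, 13}
(((Z ∩ Y) ∪ Y) ∩ Y)' = {4, 5, 9, 10, 11, 14, 15, 16, 17}
Y ∩ (((Z ∩ Y) ∪ Y) ∩ Y)' = {}
(Y ∩ (((Z ∩ Y) ∪ Y) ∩ Y)') △ Y = {6, 7, 8, 12, 13}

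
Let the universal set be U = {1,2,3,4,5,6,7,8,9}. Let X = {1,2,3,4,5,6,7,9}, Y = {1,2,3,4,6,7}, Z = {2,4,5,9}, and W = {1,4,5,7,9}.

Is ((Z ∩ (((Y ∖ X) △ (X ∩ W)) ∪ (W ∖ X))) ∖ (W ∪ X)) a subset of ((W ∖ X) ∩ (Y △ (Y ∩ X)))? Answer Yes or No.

Yes

Y ∖ X = {}
X ∩ W = {1,4,5,7,9}
(Y ∖ X) △ (X ∩ W) = {1,4,5,7,9}
W ∖ X = {}
((Y ∖ X) △ (X ∩ W)) ∪ (W ∖ X) = {1,4,5,7,9}
Z ∩ (((Y ∖ X) △ (X ∩ W)) ∪ (W ∖ X)) = {4,5,9}
W ∪ X = {1,2,3,4,5,6,7,9}
(Z ∩ (((Y ∖ X) △ (X ∩ W)) ∪ (W ∖ X))) ∖ (W ∪ X) = {}
Y ∩ X = {1,2,3,4,6,7}
Y △ (Y ∩ X) = {}
(W ∖ X) ∩ (Y △ (Y ∩ X)) = {}
Every element of {} is in {}, so (Z ∩ (((Y ∖ X) △ (X ∩ W)) ∪ (W ∖ X))) ∖ (W ∪ X) ⊆ (W ∖ X) ∩ (Y △ (Y ∩ X)).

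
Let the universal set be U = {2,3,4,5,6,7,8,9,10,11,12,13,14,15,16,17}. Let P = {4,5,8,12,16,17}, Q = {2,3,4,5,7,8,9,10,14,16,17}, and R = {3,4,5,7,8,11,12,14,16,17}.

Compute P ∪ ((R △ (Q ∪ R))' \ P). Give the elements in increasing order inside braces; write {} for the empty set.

Q ∪ R = {2,3,4,5,7,8,9,10,11,12,14,16,17}
R △ (Q ∪ R) = {2,9,10}
(R △ (Q ∪ R))' = {3,4,5,6,7,8,11,12,13,14,15,16,17}
(R △ (Q ∪ R))' \ P = {3,6,7,11,13,14,15}
P ∪ ((R △ (Q ∪ R))' \ P) = {3,4,5,6,7,8,11,12,13,14,15,16,17}

{3,4,5,6,7,8,11,12,13,14,15,16,17}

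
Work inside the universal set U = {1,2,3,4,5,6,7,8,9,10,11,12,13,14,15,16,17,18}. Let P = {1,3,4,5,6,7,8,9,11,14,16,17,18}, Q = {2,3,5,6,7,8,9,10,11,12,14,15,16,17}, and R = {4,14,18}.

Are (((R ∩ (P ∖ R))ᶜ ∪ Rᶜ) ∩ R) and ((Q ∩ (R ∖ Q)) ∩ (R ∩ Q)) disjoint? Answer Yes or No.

Yes

P ∖ R = {1,3,5,6,7,8,9,11,16,17}
R ∩ (P ∖ R) = {}
(R ∩ (P ∖ R))ᶜ = {1,2,3,4,5,6,7,8,9,10,11,12,13,14,15,16,17,18}
Rᶜ = {1,2,3,5,6,7,8,9,10,11,12,13,15,16,17}
(R ∩ (P ∖ R))ᶜ ∪ Rᶜ = {1,2,3,4,5,6,7,8,9,10,11,12,13,14,15,16,17,18}
((R ∩ (P ∖ R))ᶜ ∪ Rᶜ) ∩ R = {4,14,18}
R ∖ Q = {4,18}
Q ∩ (R ∖ Q) = {}
R ∩ Q = {14}
(Q ∩ (R ∖ Q)) ∩ (R ∩ Q) = {}
{4,14,18} and {} share no elements.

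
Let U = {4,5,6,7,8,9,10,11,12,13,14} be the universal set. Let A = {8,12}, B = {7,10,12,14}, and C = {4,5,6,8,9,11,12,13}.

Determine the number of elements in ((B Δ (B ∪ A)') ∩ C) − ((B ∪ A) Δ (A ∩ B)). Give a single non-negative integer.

7

B ∪ A = {7,8,10,12,14}
(B ∪ A)' = {4,5,6,9,11,13}
B Δ (B ∪ A)' = {4,5,6,7,9,10,11,12,13,14}
(B Δ (B ∪ A)') ∩ C = {4,5,6,9,11,12,13}
A ∩ B = {12}
(B ∪ A) Δ (A ∩ B) = {7,8,10,14}
((B Δ (B ∪ A)') ∩ C) − ((B ∪ A) Δ (A ∩ B)) = {4,5,6,9,11,12,13}
|((B Δ (B ∪ A)') ∩ C) − ((B ∪ A) Δ (A ∩ B))| = 7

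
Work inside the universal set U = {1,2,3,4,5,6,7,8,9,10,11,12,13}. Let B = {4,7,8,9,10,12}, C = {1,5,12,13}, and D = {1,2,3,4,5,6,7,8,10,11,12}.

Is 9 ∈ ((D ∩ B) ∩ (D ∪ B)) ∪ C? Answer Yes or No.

No

9 ∉ D and 9 ∈ B, so 9 ∉ D ∩ B
9 ∉ D and 9 ∈ B, so 9 ∈ D ∪ B
9 ∉ (D ∩ B) and 9 ∈ (D ∪ B), so 9 ∉ (D ∩ B) ∩ (D ∪ B)
9 ∉ ((D ∩ B) ∩ (D ∪ B)) and 9 ∉ C, so 9 ∉ ((D ∩ B) ∩ (D ∪ B)) ∪ C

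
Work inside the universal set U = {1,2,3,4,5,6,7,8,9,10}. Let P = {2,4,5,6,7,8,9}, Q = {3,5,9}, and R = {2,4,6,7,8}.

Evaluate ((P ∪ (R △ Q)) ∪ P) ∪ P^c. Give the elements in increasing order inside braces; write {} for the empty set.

R △ Q = {2,3,4,5,6,7,8,9}
P ∪ (R △ Q) = {2,3,4,5,6,7,8,9}
(P ∪ (R △ Q)) ∪ P = {2,3,4,5,6,7,8,9}
P^c = {1,3,10}
((P ∪ (R △ Q)) ∪ P) ∪ P^c = {1,2,3,4,5,6,7,8,9,10}

{1,2,3,4,5,6,7,8,9,10}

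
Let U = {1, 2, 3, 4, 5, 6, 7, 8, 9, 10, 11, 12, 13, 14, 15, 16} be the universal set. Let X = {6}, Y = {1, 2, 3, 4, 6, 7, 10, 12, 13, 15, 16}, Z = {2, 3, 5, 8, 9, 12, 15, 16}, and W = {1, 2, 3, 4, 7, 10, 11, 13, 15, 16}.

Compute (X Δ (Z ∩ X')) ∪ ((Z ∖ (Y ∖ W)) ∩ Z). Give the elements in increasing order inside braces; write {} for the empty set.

X' = {1, 2, 3, 4, 5, 7, 8, 9, 10, 11, 12, 13, 14, 15, 16}
Z ∩ X' = {2, 3, 5, 8, 9, 12, 15, 16}
X Δ (Z ∩ X') = {2, 3, 5, 6, 8, 9, 12, 15, 16}
Y ∖ W = {6, 12}
Z ∖ (Y ∖ W) = {2, 3, 5, 8, 9, 15, 16}
(Z ∖ (Y ∖ W)) ∩ Z = {2, 3, 5, 8, 9, 15, 16}
(X Δ (Z ∩ X')) ∪ ((Z ∖ (Y ∖ W)) ∩ Z) = {2, 3, 5, 6, 8, 9, 12, 15, 16}

{2, 3, 5, 6, 8, 9, 12, 15, 16}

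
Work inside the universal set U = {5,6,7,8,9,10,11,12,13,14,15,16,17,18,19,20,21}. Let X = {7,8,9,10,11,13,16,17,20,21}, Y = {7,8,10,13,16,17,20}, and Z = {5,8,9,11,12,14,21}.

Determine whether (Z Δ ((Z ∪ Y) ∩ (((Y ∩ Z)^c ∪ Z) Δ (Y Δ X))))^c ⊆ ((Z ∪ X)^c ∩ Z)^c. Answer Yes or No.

Yes

Z ∪ Y = {5,7,8,9,10,11,12,13,14,16,17,20,21}
Y ∩ Z = {8}
(Y ∩ Z)^c = {5,6,7,9,10,11,12,13,14,15,16,17,18,19,20,21}
(Y ∩ Z)^c ∪ Z = {5,6,7,8,9,10,11,12,13,14,15,16,17,18,19,20,21}
Y Δ X = {9,11,21}
((Y ∩ Z)^c ∪ Z) Δ (Y Δ X) = {5,6,7,8,10,12,13,14,15,16,17,18,19,20}
(Z ∪ Y) ∩ (((Y ∩ Z)^c ∪ Z) Δ (Y Δ X)) = {5,7,8,10,12,13,14,16,17,20}
Z Δ ((Z ∪ Y) ∩ (((Y ∩ Z)^c ∪ Z) Δ (Y Δ X))) = {7,9,10,11,13,16,17,20,21}
(Z Δ ((Z ∪ Y) ∩ (((Y ∩ Z)^c ∪ Z) Δ (Y Δ X))))^c = {5,6,8,12,14,15,18,19}
Z ∪ X = {5,7,8,9,10,11,12,13,14,16,17,20,21}
(Z ∪ X)^c = {6,15,18,19}
(Z ∪ X)^c ∩ Z = {}
((Z ∪ X)^c ∩ Z)^c = {5,6,7,8,9,10,11,12,13,14,15,16,17,18,19,20,21}
Every element of {5,6,8,12,14,15,18,19} is in {5,6,7,8,9,10,11,12,13,14,15,16,17,18,19,20,21}, so (Z Δ ((Z ∪ Y) ∩ (((Y ∩ Z)^c ∪ Z) Δ (Y Δ X))))^c ⊆ ((Z ∪ X)^c ∩ Z)^c.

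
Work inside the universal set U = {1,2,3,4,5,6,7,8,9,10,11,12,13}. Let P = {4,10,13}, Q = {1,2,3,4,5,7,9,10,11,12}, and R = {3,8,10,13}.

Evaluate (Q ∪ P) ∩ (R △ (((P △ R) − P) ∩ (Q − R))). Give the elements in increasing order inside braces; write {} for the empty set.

Q ∪ P = {1,2,3,4,5,7,9,10,11,12,13}
P △ R = {3,4,8}
(P △ R) − P = {3,8}
Q − R = {1,2,4,5,7,9,11,12}
((P △ R) − P) ∩ (Q − R) = {}
R △ (((P △ R) − P) ∩ (Q − R)) = {3,8,10,13}
(Q ∪ P) ∩ (R △ (((P △ R) − P) ∩ (Q − R))) = {3,10,13}

{3,10,13}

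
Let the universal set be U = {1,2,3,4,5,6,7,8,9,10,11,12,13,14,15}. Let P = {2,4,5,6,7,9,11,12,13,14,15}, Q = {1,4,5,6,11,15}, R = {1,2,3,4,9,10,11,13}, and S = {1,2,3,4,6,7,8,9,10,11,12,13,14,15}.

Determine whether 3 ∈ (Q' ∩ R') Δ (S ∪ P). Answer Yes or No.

3 ∉ Q, so 3 ∈ Q'
3 ∈ R, so 3 ∉ R'
3 ∈ Q' and 3 ∉ R', so 3 ∉ Q' ∩ R'
3 ∈ S and 3 ∉ P, so 3 ∈ S ∪ P
3 ∉ (Q' ∩ R') and 3 ∈ (S ∪ P), so 3 ∈ (Q' ∩ R') Δ (S ∪ P)

Yes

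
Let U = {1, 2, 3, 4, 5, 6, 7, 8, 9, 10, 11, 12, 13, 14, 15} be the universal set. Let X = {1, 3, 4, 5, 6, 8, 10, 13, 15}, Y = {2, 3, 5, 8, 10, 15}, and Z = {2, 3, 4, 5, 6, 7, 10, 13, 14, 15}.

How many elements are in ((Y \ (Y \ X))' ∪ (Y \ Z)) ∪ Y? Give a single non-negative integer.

Y \ X = {2}
Y \ (Y \ X) = {3, 5, 8, 10, 15}
(Y \ (Y \ X))' = {1, 2, 4, 6, 7, 9, 11, 12, 13, 14}
Y \ Z = {8}
(Y \ (Y \ X))' ∪ (Y \ Z) = {1, 2, 4, 6, 7, 8, 9, 11, 12, 13, 14}
((Y \ (Y \ X))' ∪ (Y \ Z)) ∪ Y = {1, 2, 3, 4, 5, 6, 7, 8, 9, 10, 11, 12, 13, 14, 15}
|((Y \ (Y \ X))' ∪ (Y \ Z)) ∪ Y| = 15

15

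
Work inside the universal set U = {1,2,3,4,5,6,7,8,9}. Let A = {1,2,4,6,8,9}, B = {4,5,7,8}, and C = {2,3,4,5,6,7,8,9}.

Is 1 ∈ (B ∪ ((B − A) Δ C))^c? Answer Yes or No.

1 ∉ B and 1 ∈ A, so 1 ∉ B − A
1 ∉ (B − A) and 1 ∉ C, so 1 ∉ (B − A) Δ C
1 ∉ B and 1 ∉ ((B − A) Δ C), so 1 ∉ B ∪ ((B − A) Δ C)
1 ∈ (B ∪ ((B − A) Δ C))^c since 1 ∉ (B ∪ ((B − A) Δ C))

Yes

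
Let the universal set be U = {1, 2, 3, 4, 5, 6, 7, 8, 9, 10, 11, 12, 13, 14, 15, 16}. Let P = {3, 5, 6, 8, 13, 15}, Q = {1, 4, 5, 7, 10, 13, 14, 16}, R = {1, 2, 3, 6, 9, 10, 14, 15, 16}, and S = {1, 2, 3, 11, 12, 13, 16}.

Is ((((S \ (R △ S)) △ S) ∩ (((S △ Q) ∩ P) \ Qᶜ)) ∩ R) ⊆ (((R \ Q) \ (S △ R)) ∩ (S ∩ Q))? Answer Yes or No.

R △ S = {6, 9, 10, 11, 12, 13, 14, 15}
S \ (R △ S) = {1, 2, 3, 16}
(S \ (R △ S)) △ S = {11, 12, 13}
S △ Q = {2, 3, 4, 5, 7, 10, 11, 12, 14}
(S △ Q) ∩ P = {3, 5}
Qᶜ = {2, 3, 6, 8, 9, 11, 12, 15}
((S △ Q) ∩ P) \ Qᶜ = {5}
((S \ (R △ S)) △ S) ∩ (((S △ Q) ∩ P) \ Qᶜ) = {}
(((S \ (R △ S)) △ S) ∩ (((S △ Q) ∩ P) \ Qᶜ)) ∩ R = {}
R \ Q = {2, 3, 6, 9, 15}
S △ R = {6, 9, 10, 11, 12, 13, 14, 15}
(R \ Q) \ (S △ R) = {2, 3}
S ∩ Q = {1, 13, 16}
((R \ Q) \ (S △ R)) ∩ (S ∩ Q) = {}
Every element of {} is in {}, so (((S \ (R △ S)) △ S) ∩ (((S △ Q) ∩ P) \ Qᶜ)) ∩ R ⊆ ((R \ Q) \ (S △ R)) ∩ (S ∩ Q).

Yes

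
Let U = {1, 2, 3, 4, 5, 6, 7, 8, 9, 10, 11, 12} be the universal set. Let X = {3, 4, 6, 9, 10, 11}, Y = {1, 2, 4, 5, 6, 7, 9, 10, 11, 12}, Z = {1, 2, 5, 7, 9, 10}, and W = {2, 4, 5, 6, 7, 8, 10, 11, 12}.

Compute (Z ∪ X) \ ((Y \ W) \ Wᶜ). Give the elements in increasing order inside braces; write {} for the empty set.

Z ∪ X = {1, 2, 3, 4, 5, 6, 7, 9, 10, 11}
Y \ W = {1, 9}
Wᶜ = {1, 3, 9}
(Y \ W) \ Wᶜ = {}
(Z ∪ X) \ ((Y \ W) \ Wᶜ) = {1, 2, 3, 4, 5, 6, 7, 9, 10, 11}

{1, 2, 3, 4, 5, 6, 7, 9, 10, 11}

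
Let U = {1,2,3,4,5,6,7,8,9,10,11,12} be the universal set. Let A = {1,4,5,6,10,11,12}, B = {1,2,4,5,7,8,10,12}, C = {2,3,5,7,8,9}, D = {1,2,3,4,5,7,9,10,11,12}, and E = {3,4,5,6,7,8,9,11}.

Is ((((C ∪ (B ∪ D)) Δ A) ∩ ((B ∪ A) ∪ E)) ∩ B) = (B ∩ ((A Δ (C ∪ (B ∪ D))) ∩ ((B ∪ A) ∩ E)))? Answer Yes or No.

No

B ∪ D = {1,2,3,4,5,7,8,9,10,11,12}
C ∪ (B ∪ D) = {1,2,3,4,5,7,8,9,10,11,12}
(C ∪ (B ∪ D)) Δ A = {2,3,6,7,8,9}
B ∪ A = {1,2,4,5,6,7,8,10,11,12}
(B ∪ A) ∪ E = {1,2,3,4,5,6,7,8,9,10,11,12}
((C ∪ (B ∪ D)) Δ A) ∩ ((B ∪ A) ∪ E) = {2,3,6,7,8,9}
(((C ∪ (B ∪ D)) Δ A) ∩ ((B ∪ A) ∪ E)) ∩ B = {2,7,8}
A Δ (C ∪ (B ∪ D)) = {2,3,6,7,8,9}
(B ∪ A) ∩ E = {4,5,6,7,8,11}
(A Δ (C ∪ (B ∪ D))) ∩ ((B ∪ A) ∩ E) = {6,7,8}
B ∩ ((A Δ (C ∪ (B ∪ D))) ∩ ((B ∪ A) ∩ E)) = {7,8}
2 ∈ (((C ∪ (B ∪ D)) Δ A) ∩ ((B ∪ A) ∪ E)) ∩ B but 2 ∉ B ∩ ((A Δ (C ∪ (B ∪ D))) ∩ ((B ∪ A) ∩ E)), so they differ.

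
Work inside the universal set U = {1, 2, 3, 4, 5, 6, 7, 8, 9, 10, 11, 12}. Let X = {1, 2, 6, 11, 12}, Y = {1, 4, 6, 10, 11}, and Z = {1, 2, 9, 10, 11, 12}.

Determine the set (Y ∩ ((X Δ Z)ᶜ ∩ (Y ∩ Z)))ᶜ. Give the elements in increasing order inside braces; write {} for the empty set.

X Δ Z = {6, 9, 10}
(X Δ Z)ᶜ = {1, 2, 3, 4, 5, 7, 8, 11, 12}
Y ∩ Z = {1, 10, 11}
(X Δ Z)ᶜ ∩ (Y ∩ Z) = {1, 11}
Y ∩ ((X Δ Z)ᶜ ∩ (Y ∩ Z)) = {1, 11}
(Y ∩ ((X Δ Z)ᶜ ∩ (Y ∩ Z)))ᶜ = {2, 3, 4, 5, 6, 7, 8, 9, 10, 12}

{2, 3, 4, 5, 6, 7, 8, 9, 10, 12}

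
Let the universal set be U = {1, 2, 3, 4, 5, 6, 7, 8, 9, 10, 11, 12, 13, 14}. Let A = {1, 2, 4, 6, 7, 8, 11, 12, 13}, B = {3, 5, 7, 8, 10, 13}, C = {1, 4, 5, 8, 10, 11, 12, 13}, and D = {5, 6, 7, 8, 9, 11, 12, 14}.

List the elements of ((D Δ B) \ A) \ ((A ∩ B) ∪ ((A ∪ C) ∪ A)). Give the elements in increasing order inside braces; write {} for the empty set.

{3, 9, 14}

D Δ B = {3, 6, 9, 10, 11, 12, 13, 14}
(D Δ B) \ A = {3, 9, 10, 14}
A ∩ B = {7, 8, 13}
A ∪ C = {1, 2, 4, 5, 6, 7, 8, 10, 11, 12, 13}
(A ∪ C) ∪ A = {1, 2, 4, 5, 6, 7, 8, 10, 11, 12, 13}
(A ∩ B) ∪ ((A ∪ C) ∪ A) = {1, 2, 4, 5, 6, 7, 8, 10, 11, 12, 13}
((D Δ B) \ A) \ ((A ∩ B) ∪ ((A ∪ C) ∪ A)) = {3, 9, 14}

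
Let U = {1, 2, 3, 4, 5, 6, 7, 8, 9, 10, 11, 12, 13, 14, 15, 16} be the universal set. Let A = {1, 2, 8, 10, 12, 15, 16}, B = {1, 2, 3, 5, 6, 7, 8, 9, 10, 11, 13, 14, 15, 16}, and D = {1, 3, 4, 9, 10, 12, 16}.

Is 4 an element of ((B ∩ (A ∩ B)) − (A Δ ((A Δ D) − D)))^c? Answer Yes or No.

Yes

4 ∉ A and 4 ∉ B, so 4 ∉ A ∩ B
4 ∉ B and 4 ∉ (A ∩ B), so 4 ∉ B ∩ (A ∩ B)
4 ∉ A and 4 ∈ D, so 4 ∈ A Δ D
4 ∈ (A Δ D) and 4 ∈ D, so 4 ∉ (A Δ D) − D
4 ∉ A and 4 ∉ ((A Δ D) − D), so 4 ∉ A Δ ((A Δ D) − D)
4 ∉ (B ∩ (A ∩ B)) and 4 ∉ (A Δ ((A Δ D) − D)), so 4 ∉ (B ∩ (A ∩ B)) − (A Δ ((A Δ D) − D))
4 ∈ ((B ∩ (A ∩ B)) − (A Δ ((A Δ D) − D)))^c since 4 ∉ ((B ∩ (A ∩ B)) − (A Δ ((A Δ D) − D)))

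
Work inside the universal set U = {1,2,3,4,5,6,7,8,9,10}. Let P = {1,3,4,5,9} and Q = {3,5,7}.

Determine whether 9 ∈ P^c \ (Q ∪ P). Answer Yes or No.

9 ∈ P, so 9 ∉ P^c
9 ∉ Q and 9 ∈ P, so 9 ∈ Q ∪ P
9 ∉ P^c and 9 ∈ (Q ∪ P), so 9 ∉ P^c \ (Q ∪ P)

No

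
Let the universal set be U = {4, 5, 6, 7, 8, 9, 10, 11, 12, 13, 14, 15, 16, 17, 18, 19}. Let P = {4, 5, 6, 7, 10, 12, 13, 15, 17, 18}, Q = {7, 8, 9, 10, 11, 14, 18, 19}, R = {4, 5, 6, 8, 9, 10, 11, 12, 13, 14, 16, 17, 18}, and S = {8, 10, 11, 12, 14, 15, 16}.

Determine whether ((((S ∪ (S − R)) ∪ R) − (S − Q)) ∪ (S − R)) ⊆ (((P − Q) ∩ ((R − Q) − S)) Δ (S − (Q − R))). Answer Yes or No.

No

S − R = {15}
S ∪ (S − R) = {8, 10, 11, 12, 14, 15, 16}
(S ∪ (S − R)) ∪ R = {4, 5, 6, 8, 9, 10, 11, 12, 13, 14, 15, 16, 17, 18}
S − Q = {12, 15, 16}
((S ∪ (S − R)) ∪ R) − (S − Q) = {4, 5, 6, 8, 9, 10, 11, 13, 14, 17, 18}
(((S ∪ (S − R)) ∪ R) − (S − Q)) ∪ (S − R) = {4, 5, 6, 8, 9, 10, 11, 13, 14, 15, 17, 18}
P − Q = {4, 5, 6, 12, 13, 15, 17}
R − Q = {4, 5, 6, 12, 13, 16, 17}
(R − Q) − S = {4, 5, 6, 13, 17}
(P − Q) ∩ ((R − Q) − S) = {4, 5, 6, 13, 17}
Q − R = {7, 19}
S − (Q − R) = {8, 10, 11, 12, 14, 15, 16}
((P − Q) ∩ ((R − Q) − S)) Δ (S − (Q − R)) = {4, 5, 6, 8, 10, 11, 12, 13, 14, 15, 16, 17}
9 ∈ (((S ∪ (S − R)) ∪ R) − (S − Q)) ∪ (S − R) but 9 ∉ ((P − Q) ∩ ((R − Q) − S)) Δ (S − (Q − R)), so the inclusion fails.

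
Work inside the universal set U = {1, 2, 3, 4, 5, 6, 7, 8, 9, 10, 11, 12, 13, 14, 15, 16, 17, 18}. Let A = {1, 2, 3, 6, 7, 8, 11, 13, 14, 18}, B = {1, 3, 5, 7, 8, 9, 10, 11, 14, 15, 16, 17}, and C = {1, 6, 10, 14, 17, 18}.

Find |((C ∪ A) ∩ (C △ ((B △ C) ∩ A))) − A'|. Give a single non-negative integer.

6

C ∪ A = {1, 2, 3, 6, 7, 8, 10, 11, 13, 14, 17, 18}
B △ C = {3, 5, 6, 7, 8, 9, 11, 15, 16, 18}
(B △ C) ∩ A = {3, 6, 7, 8, 11, 18}
C △ ((B △ C) ∩ A) = {1, 3, 7, 8, 10, 11, 14, 17}
(C ∪ A) ∩ (C △ ((B △ C) ∩ A)) = {1, 3, 7, 8, 10, 11, 14, 17}
A' = {4, 5, 9, 10, 12, 15, 16, 17}
((C ∪ A) ∩ (C △ ((B △ C) ∩ A))) − A' = {1, 3, 7, 8, 11, 14}
|((C ∪ A) ∩ (C △ ((B △ C) ∩ A))) − A'| = 6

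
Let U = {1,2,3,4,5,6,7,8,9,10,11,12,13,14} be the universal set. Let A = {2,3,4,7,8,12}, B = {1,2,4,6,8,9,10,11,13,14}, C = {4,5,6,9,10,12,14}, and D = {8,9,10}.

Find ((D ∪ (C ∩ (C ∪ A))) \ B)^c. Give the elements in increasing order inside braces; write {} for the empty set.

{1,2,3,4,6,7,8,9,10,11,13,14}

C ∪ A = {2,3,4,5,6,7,8,9,10,12,14}
C ∩ (C ∪ A) = {4,5,6,9,10,12,14}
D ∪ (C ∩ (C ∪ A)) = {4,5,6,8,9,10,12,14}
(D ∪ (C ∩ (C ∪ A))) \ B = {5,12}
((D ∪ (C ∩ (C ∪ A))) \ B)^c = {1,2,3,4,6,7,8,9,10,11,13,14}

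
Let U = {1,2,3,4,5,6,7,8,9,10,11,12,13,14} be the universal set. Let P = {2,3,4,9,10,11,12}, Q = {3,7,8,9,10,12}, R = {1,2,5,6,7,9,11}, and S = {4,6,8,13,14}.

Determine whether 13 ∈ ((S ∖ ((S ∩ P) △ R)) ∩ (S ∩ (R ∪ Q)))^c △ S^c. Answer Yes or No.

Yes

13 ∈ S and 13 ∉ P, so 13 ∉ S ∩ P
13 ∉ (S ∩ P) and 13 ∉ R, so 13 ∉ (S ∩ P) △ R
13 ∈ S and 13 ∉ ((S ∩ P) △ R), so 13 ∈ S ∖ ((S ∩ P) △ R)
13 ∉ R and 13 ∉ Q, so 13 ∉ R ∪ Q
13 ∈ S and 13 ∉ (R ∪ Q), so 13 ∉ S ∩ (R ∪ Q)
13 ∈ (S ∖ ((S ∩ P) △ R)) and 13 ∉ (S ∩ (R ∪ Q)), so 13 ∉ (S ∖ ((S ∩ P) △ R)) ∩ (S ∩ (R ∪ Q))
13 ∈ ((S ∖ ((S ∩ P) △ R)) ∩ (S ∩ (R ∪ Q)))^c since 13 ∉ ((S ∖ ((S ∩ P) △ R)) ∩ (S ∩ (R ∪ Q)))
13 ∈ S, so 13 ∉ S^c
13 ∈ ((S ∖ ((S ∩ P) △ R)) ∩ (S ∩ (R ∪ Q)))^c and 13 ∉ S^c, so 13 ∈ ((S ∖ ((S ∩ P) △ R)) ∩ (S ∩ (R ∪ Q)))^c △ S^c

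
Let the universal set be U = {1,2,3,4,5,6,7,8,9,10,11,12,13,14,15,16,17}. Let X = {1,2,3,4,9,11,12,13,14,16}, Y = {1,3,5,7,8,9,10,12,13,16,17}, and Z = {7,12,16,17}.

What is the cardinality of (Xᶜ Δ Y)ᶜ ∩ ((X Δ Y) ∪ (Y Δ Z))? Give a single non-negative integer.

Xᶜ = {5,6,7,8,10,15,17}
Xᶜ Δ Y = {1,3,6,9,12,13,15,16}
(Xᶜ Δ Y)ᶜ = {2,4,5,7,8,10,11,14,17}
X Δ Y = {2,4,5,7,8,10,11,14,17}
Y Δ Z = {1,3,5,8,9,10,13}
(X Δ Y) ∪ (Y Δ Z) = {1,2,3,4,5,7,8,9,10,11,13,14,17}
(Xᶜ Δ Y)ᶜ ∩ ((X Δ Y) ∪ (Y Δ Z)) = {2,4,5,7,8,10,11,14,17}
|(Xᶜ Δ Y)ᶜ ∩ ((X Δ Y) ∪ (Y Δ Z))| = 9

9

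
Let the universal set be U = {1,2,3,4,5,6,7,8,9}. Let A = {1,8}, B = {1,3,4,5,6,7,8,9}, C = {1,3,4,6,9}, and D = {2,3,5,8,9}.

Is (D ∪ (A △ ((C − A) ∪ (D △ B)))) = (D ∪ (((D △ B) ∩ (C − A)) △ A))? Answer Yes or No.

C − A = {3,4,6,9}
D △ B = {1,2,4,6,7}
(C − A) ∪ (D △ B) = {1,2,3,4,6,7,9}
A △ ((C − A) ∪ (D △ B)) = {2,3,4,6,7,8,9}
D ∪ (A △ ((C − A) ∪ (D △ B))) = {2,3,4,5,6,7,8,9}
(D △ B) ∩ (C − A) = {4,6}
((D △ B) ∩ (C − A)) △ A = {1,4,6,8}
D ∪ (((D △ B) ∩ (C − A)) △ A) = {1,2,3,4,5,6,8,9}
1 ∈ D ∪ (((D △ B) ∩ (C − A)) △ A) but 1 ∉ D ∪ (A △ ((C − A) ∪ (D △ B))), so they differ.

No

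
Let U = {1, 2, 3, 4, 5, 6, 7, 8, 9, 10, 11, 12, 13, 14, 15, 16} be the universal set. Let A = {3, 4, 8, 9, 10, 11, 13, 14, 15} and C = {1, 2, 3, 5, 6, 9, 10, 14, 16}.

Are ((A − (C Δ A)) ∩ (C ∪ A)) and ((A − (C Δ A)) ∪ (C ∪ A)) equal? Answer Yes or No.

C Δ A = {1, 2, 4, 5, 6, 8, 11, 13, 15, 16}
A − (C Δ A) = {3, 9, 10, 14}
C ∪ A = {1, 2, 3, 4, 5, 6, 8, 9, 10, 11, 13, 14, 15, 16}
(A − (C Δ A)) ∩ (C ∪ A) = {3, 9, 10, 14}
(A − (C Δ A)) ∪ (C ∪ A) = {1, 2, 3, 4, 5, 6, 8, 9, 10, 11, 13, 14, 15, 16}
1 ∈ (A − (C Δ A)) ∪ (C ∪ A) but 1 ∉ (A − (C Δ A)) ∩ (C ∪ A), so they differ.

No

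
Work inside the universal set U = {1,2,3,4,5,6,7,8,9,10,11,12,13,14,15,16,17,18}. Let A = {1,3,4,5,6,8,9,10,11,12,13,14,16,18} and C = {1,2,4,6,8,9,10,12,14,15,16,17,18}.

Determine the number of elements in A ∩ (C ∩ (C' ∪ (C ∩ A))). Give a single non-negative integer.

C' = {3,5,7,11,13}
C ∩ A = {1,4,6,8,9,10,12,14,16,18}
C' ∪ (C ∩ A) = {1,3,4,5,6,7,8,9,10,11,12,13,14,16,18}
C ∩ (C' ∪ (C ∩ A)) = {1,4,6,8,9,10,12,14,16,18}
A ∩ (C ∩ (C' ∪ (C ∩ A))) = {1,4,6,8,9,10,12,14,16,18}
|A ∩ (C ∩ (C' ∪ (C ∩ A)))| = 10

10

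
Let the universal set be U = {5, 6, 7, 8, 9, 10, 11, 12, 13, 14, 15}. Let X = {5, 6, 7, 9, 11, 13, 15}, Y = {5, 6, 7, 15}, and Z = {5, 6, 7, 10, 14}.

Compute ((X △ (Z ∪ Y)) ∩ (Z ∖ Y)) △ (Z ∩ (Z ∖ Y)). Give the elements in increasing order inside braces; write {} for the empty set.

{}

Z ∪ Y = {5, 6, 7, 10, 14, 15}
X △ (Z ∪ Y) = {9, 10, 11, 13, 14}
Z ∖ Y = {10, 14}
(X △ (Z ∪ Y)) ∩ (Z ∖ Y) = {10, 14}
Z ∩ (Z ∖ Y) = {10, 14}
((X △ (Z ∪ Y)) ∩ (Z ∖ Y)) △ (Z ∩ (Z ∖ Y)) = {}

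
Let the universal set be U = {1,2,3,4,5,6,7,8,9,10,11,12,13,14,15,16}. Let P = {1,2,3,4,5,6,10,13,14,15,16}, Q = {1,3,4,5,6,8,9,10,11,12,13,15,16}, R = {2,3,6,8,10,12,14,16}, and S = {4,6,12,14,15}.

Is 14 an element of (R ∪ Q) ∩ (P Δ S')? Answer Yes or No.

Yes

14 ∈ R and 14 ∉ Q, so 14 ∈ R ∪ Q
14 ∈ S, so 14 ∉ S'
14 ∈ P and 14 ∉ S', so 14 ∈ P Δ S'
14 ∈ (R ∪ Q) and 14 ∈ (P Δ S'), so 14 ∈ (R ∪ Q) ∩ (P Δ S')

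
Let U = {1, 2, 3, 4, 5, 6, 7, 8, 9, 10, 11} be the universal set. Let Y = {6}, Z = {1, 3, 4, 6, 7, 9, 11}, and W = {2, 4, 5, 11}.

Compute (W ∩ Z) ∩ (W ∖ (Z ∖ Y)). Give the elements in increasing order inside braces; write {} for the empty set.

W ∩ Z = {4, 11}
Z ∖ Y = {1, 3, 4, 7, 9, 11}
W ∖ (Z ∖ Y) = {2, 5}
(W ∩ Z) ∩ (W ∖ (Z ∖ Y)) = {}

{}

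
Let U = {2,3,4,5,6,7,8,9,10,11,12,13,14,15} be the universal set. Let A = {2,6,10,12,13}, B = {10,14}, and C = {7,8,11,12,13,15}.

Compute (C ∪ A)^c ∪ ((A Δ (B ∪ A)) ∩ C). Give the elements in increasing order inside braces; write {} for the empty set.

C ∪ A = {2,6,7,8,10,11,12,13,15}
(C ∪ A)^c = {3,4,5,9,14}
B ∪ A = {2,6,10,12,13,14}
A Δ (B ∪ A) = {14}
(A Δ (B ∪ A)) ∩ C = {}
(C ∪ A)^c ∪ ((A Δ (B ∪ A)) ∩ C) = {3,4,5,9,14}

{3,4,5,9,14}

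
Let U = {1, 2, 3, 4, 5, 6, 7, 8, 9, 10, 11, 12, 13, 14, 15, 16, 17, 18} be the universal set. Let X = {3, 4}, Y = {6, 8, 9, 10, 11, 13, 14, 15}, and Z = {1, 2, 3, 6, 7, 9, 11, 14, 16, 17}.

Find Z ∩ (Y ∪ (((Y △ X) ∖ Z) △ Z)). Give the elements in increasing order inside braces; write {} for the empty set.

Y △ X = {3, 4, 6, 8, 9, 10, 11, 13, 14, 15}
(Y △ X) ∖ Z = {4, 8, 10, 13, 15}
((Y △ X) ∖ Z) △ Z = {1, 2, 3, 4, 6, 7, 8, 9, 10, 11, 13, 14, 15, 16, 17}
Y ∪ (((Y △ X) ∖ Z) △ Z) = {1, 2, 3, 4, 6, 7, 8, 9, 10, 11, 13, 14, 15, 16, 17}
Z ∩ (Y ∪ (((Y △ X) ∖ Z) △ Z)) = {1, 2, 3, 6, 7, 9, 11, 14, 16, 17}

{1, 2, 3, 6, 7, 9, 11, 14, 16, 17}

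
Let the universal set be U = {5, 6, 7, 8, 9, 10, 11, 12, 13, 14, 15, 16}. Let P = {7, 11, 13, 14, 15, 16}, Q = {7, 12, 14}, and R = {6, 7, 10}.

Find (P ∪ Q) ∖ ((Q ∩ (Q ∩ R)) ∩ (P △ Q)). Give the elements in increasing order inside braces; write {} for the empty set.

P ∪ Q = {7, 11, 12, 13, 14, 15, 16}
Q ∩ R = {7}
Q ∩ (Q ∩ R) = {7}
P △ Q = {11, 12, 13, 15, 16}
(Q ∩ (Q ∩ R)) ∩ (P △ Q) = {}
(P ∪ Q) ∖ ((Q ∩ (Q ∩ R)) ∩ (P △ Q)) = {7, 11, 12, 13, 14, 15, 16}

{7, 11, 12, 13, 14, 15, 16}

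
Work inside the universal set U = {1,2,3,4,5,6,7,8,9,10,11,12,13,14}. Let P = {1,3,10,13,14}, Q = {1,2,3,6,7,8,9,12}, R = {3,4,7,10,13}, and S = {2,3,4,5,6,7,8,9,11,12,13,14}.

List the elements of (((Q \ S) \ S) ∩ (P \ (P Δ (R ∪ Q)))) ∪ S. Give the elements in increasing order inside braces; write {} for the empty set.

{1,2,3,4,5,6,7,8,9,11,12,13,14}

Q \ S = {1}
(Q \ S) \ S = {1}
R ∪ Q = {1,2,3,4,6,7,8,9,10,12,13}
P Δ (R ∪ Q) = {2,4,6,7,8,9,12,14}
P \ (P Δ (R ∪ Q)) = {1,3,10,13}
((Q \ S) \ S) ∩ (P \ (P Δ (R ∪ Q))) = {1}
(((Q \ S) \ S) ∩ (P \ (P Δ (R ∪ Q)))) ∪ S = {1,2,3,4,5,6,7,8,9,11,12,13,14}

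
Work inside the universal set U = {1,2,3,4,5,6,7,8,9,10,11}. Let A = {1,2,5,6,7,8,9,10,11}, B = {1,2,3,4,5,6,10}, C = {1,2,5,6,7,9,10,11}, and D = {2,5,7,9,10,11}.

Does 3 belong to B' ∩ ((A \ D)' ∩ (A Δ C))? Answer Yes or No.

No

3 ∈ B, so 3 ∉ B'
3 ∉ A and 3 ∉ D, so 3 ∉ A \ D
3 ∈ (A \ D)' since 3 ∉ (A \ D)
3 ∉ A and 3 ∉ C, so 3 ∉ A Δ C
3 ∈ (A \ D)' and 3 ∉ (A Δ C), so 3 ∉ (A \ D)' ∩ (A Δ C)
3 ∉ B' and 3 ∉ ((A \ D)' ∩ (A Δ C)), so 3 ∉ B' ∩ ((A \ D)' ∩ (A Δ C))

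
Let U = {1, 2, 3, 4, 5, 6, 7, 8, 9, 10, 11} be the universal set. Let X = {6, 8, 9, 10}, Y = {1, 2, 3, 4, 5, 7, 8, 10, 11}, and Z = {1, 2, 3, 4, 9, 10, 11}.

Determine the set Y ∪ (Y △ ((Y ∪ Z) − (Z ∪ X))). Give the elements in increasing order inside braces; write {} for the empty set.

Y ∪ Z = {1, 2, 3, 4, 5, 7, 8, 9, 10, 11}
Z ∪ X = {1, 2, 3, 4, 6, 8, 9, 10, 11}
(Y ∪ Z) − (Z ∪ X) = {5, 7}
Y △ ((Y ∪ Z) − (Z ∪ X)) = {1, 2, 3, 4, 8, 10, 11}
Y ∪ (Y △ ((Y ∪ Z) − (Z ∪ X))) = {1, 2, 3, 4, 5, 7, 8, 10, 11}

{1, 2, 3, 4, 5, 7, 8, 10, 11}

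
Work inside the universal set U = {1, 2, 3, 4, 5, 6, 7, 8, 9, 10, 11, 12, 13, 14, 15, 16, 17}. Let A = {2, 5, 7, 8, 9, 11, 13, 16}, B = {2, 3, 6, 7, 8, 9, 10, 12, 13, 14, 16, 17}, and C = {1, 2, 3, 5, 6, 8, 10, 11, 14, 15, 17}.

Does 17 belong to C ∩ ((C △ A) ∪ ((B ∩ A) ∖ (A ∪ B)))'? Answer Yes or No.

No

17 ∈ C and 17 ∉ A, so 17 ∈ C △ A
17 ∈ B and 17 ∉ A, so 17 ∉ B ∩ A
17 ∉ A and 17 ∈ B, so 17 ∈ A ∪ B
17 ∉ (B ∩ A) and 17 ∈ (A ∪ B), so 17 ∉ (B ∩ A) ∖ (A ∪ B)
17 ∈ (C △ A) and 17 ∉ ((B ∩ A) ∖ (A ∪ B)), so 17 ∈ (C △ A) ∪ ((B ∩ A) ∖ (A ∪ B))
17 ∉ ((C △ A) ∪ ((B ∩ A) ∖ (A ∪ B)))' since 17 ∈ ((C △ A) ∪ ((B ∩ A) ∖ (A ∪ B)))
17 ∈ C and 17 ∉ ((C △ A) ∪ ((B ∩ A) ∖ (A ∪ B)))', so 17 ∉ C ∩ ((C △ A) ∪ ((B ∩ A) ∖ (A ∪ B)))'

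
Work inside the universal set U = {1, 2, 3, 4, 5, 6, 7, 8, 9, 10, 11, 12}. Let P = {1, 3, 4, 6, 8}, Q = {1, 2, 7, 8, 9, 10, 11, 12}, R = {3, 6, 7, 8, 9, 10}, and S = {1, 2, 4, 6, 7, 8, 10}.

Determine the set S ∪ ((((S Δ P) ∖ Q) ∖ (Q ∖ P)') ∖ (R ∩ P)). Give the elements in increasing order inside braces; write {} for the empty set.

S Δ P = {2, 3, 7, 10}
(S Δ P) ∖ Q = {3}
Q ∖ P = {2, 7, 9, 10, 11, 12}
(Q ∖ P)' = {1, 3, 4, 5, 6, 8}
((S Δ P) ∖ Q) ∖ (Q ∖ P)' = {}
R ∩ P = {3, 6, 8}
(((S Δ P) ∖ Q) ∖ (Q ∖ P)') ∖ (R ∩ P) = {}
S ∪ ((((S Δ P) ∖ Q) ∖ (Q ∖ P)') ∖ (R ∩ P)) = {1, 2, 4, 6, 7, 8, 10}

{1, 2, 4, 6, 7, 8, 10}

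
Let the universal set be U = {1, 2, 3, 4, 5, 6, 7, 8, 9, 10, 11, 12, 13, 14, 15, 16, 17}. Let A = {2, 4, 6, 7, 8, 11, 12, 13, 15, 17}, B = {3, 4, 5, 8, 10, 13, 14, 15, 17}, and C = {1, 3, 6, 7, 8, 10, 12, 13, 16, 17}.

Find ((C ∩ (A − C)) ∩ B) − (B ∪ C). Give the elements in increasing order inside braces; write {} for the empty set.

{}

A − C = {2, 4, 11, 15}
C ∩ (A − C) = {}
(C ∩ (A − C)) ∩ B = {}
B ∪ C = {1, 3, 4, 5, 6, 7, 8, 10, 12, 13, 14, 15, 16, 17}
((C ∩ (A − C)) ∩ B) − (B ∪ C) = {}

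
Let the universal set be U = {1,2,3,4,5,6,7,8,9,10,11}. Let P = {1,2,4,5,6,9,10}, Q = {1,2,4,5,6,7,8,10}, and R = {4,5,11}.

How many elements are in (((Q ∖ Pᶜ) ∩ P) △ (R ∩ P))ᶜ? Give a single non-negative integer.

7

Pᶜ = {3,7,8,11}
Q ∖ Pᶜ = {1,2,4,5,6,10}
(Q ∖ Pᶜ) ∩ P = {1,2,4,5,6,10}
R ∩ P = {4,5}
((Q ∖ Pᶜ) ∩ P) △ (R ∩ P) = {1,2,6,10}
(((Q ∖ Pᶜ) ∩ P) △ (R ∩ P))ᶜ = {3,4,5,7,8,9,11}
|(((Q ∖ Pᶜ) ∩ P) △ (R ∩ P))ᶜ| = 7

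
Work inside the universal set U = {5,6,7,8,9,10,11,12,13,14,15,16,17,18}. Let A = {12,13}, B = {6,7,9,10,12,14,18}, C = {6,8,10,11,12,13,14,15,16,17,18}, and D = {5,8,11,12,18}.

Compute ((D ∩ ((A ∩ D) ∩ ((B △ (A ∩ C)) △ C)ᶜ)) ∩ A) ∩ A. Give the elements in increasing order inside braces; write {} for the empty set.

{}

A ∩ D = {12}
A ∩ C = {12,13}
B △ (A ∩ C) = {6,7,9,10,13,14,18}
(B △ (A ∩ C)) △ C = {7,8,9,11,12,15,16,17}
((B △ (A ∩ C)) △ C)ᶜ = {5,6,10,13,14,18}
(A ∩ D) ∩ ((B △ (A ∩ C)) △ C)ᶜ = {}
D ∩ ((A ∩ D) ∩ ((B △ (A ∩ C)) △ C)ᶜ) = {}
(D ∩ ((A ∩ D) ∩ ((B △ (A ∩ C)) △ C)ᶜ)) ∩ A = {}
((D ∩ ((A ∩ D) ∩ ((B △ (A ∩ C)) △ C)ᶜ)) ∩ A) ∩ A = {}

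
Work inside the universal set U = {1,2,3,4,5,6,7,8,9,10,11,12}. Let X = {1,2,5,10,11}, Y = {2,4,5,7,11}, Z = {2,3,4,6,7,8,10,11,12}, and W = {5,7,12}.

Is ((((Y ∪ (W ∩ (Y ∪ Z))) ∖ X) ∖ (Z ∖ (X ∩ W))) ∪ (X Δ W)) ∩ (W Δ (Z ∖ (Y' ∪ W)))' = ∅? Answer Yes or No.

No

Y ∪ Z = {2,3,4,5,6,7,8,10,11,12}
W ∩ (Y ∪ Z) = {5,7,12}
Y ∪ (W ∩ (Y ∪ Z)) = {2,4,5,7,11,12}
(Y ∪ (W ∩ (Y ∪ Z))) ∖ X = {4,7,12}
X ∩ W = {5}
Z ∖ (X ∩ W) = {2,3,4,6,7,8,10,11,12}
((Y ∪ (W ∩ (Y ∪ Z))) ∖ X) ∖ (Z ∖ (X ∩ W)) = {}
X Δ W = {1,2,7,10,11,12}
(((Y ∪ (W ∩ (Y ∪ Z))) ∖ X) ∖ (Z ∖ (X ∩ W))) ∪ (X Δ W) = {1,2,7,10,11,12}
Y' = {1,3,6,8,9,10,12}
Y' ∪ W = {1,3,5,6,7,8,9,10,12}
Z ∖ (Y' ∪ W) = {2,4,11}
W Δ (Z ∖ (Y' ∪ W)) = {2,4,5,7,11,12}
(W Δ (Z ∖ (Y' ∪ W)))' = {1,3,6,8,9,10}
1 lies in both, so they are not disjoint.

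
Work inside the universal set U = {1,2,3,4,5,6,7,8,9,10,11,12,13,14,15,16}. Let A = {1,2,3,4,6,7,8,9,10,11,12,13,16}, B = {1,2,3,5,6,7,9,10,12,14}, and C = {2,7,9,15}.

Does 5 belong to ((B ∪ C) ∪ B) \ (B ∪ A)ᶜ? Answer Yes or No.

5 ∈ B and 5 ∉ C, so 5 ∈ B ∪ C
5 ∈ (B ∪ C) and 5 ∈ B, so 5 ∈ (B ∪ C) ∪ B
5 ∈ B and 5 ∉ A, so 5 ∈ B ∪ A
5 ∉ (B ∪ A)ᶜ since 5 ∈ (B ∪ A)
5 ∈ ((B ∪ C) ∪ B) and 5 ∉ (B ∪ A)ᶜ, so 5 ∈ ((B ∪ C) ∪ B) \ (B ∪ A)ᶜ

Yes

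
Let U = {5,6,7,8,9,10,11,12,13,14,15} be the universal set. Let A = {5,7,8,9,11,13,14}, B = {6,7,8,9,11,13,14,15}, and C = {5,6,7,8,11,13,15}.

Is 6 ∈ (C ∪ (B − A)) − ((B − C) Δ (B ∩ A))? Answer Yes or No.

Yes

6 ∈ B and 6 ∉ A, so 6 ∈ B − A
6 ∈ C and 6 ∈ (B − A), so 6 ∈ C ∪ (B − A)
6 ∈ B and 6 ∈ C, so 6 ∉ B − C
6 ∈ B and 6 ∉ A, so 6 ∉ B ∩ A
6 ∉ (B − C) and 6 ∉ (B ∩ A), so 6 ∉ (B − C) Δ (B ∩ A)
6 ∈ (C ∪ (B − A)) and 6 ∉ ((B − C) Δ (B ∩ A)), so 6 ∈ (C ∪ (B − A)) − ((B − C) Δ (B ∩ A))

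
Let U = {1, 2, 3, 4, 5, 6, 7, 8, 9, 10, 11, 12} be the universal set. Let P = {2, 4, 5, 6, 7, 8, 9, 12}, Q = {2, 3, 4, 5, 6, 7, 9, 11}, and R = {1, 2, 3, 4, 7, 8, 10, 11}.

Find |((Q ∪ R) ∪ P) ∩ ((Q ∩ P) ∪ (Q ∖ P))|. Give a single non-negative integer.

8

Q ∪ R = {1, 2, 3, 4, 5, 6, 7, 8, 9, 10, 11}
(Q ∪ R) ∪ P = {1, 2, 3, 4, 5, 6, 7, 8, 9, 10, 11, 12}
Q ∩ P = {2, 4, 5, 6, 7, 9}
Q ∖ P = {3, 11}
(Q ∩ P) ∪ (Q ∖ P) = {2, 3, 4, 5, 6, 7, 9, 11}
((Q ∪ R) ∪ P) ∩ ((Q ∩ P) ∪ (Q ∖ P)) = {2, 3, 4, 5, 6, 7, 9, 11}
|((Q ∪ R) ∪ P) ∩ ((Q ∩ P) ∪ (Q ∖ P))| = 8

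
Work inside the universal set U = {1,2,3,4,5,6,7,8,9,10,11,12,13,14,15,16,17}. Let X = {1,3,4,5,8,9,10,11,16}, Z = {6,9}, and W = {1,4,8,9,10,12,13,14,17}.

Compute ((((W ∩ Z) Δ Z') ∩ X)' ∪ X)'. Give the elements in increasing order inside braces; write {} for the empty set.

{}

W ∩ Z = {9}
Z' = {1,2,3,4,5,7,8,10,11,12,13,14,15,16,17}
(W ∩ Z) Δ Z' = {1,2,3,4,5,7,8,9,10,11,12,13,14,15,16,17}
((W ∩ Z) Δ Z') ∩ X = {1,3,4,5,8,9,10,11,16}
(((W ∩ Z) Δ Z') ∩ X)' = {2,6,7,12,13,14,15,17}
(((W ∩ Z) Δ Z') ∩ X)' ∪ X = {1,2,3,4,5,6,7,8,9,10,11,12,13,14,15,16,17}
((((W ∩ Z) Δ Z') ∩ X)' ∪ X)' = {}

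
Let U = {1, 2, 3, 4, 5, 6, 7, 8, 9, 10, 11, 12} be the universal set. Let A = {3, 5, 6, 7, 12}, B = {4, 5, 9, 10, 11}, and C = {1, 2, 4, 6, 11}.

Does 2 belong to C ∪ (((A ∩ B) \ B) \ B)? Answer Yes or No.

2 ∉ A and 2 ∉ B, so 2 ∉ A ∩ B
2 ∉ (A ∩ B) and 2 ∉ B, so 2 ∉ (A ∩ B) \ B
2 ∉ ((A ∩ B) \ B) and 2 ∉ B, so 2 ∉ ((A ∩ B) \ B) \ B
2 ∈ C and 2 ∉ (((A ∩ B) \ B) \ B), so 2 ∈ C ∪ (((A ∩ B) \ B) \ B)

Yes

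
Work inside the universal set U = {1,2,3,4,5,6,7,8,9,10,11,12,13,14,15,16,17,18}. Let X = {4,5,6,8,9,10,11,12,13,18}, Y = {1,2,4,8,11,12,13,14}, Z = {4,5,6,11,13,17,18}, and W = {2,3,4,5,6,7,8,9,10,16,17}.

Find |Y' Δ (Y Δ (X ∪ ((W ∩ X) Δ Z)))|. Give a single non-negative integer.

7

Y' = {3,5,6,7,9,10,15,16,17,18}
W ∩ X = {4,5,6,8,9,10}
(W ∩ X) Δ Z = {8,9,10,11,13,17,18}
X ∪ ((W ∩ X) Δ Z) = {4,5,6,8,9,10,11,12,13,17,18}
Y Δ (X ∪ ((W ∩ X) Δ Z)) = {1,2,5,6,9,10,14,17,18}
Y' Δ (Y Δ (X ∪ ((W ∩ X) Δ Z))) = {1,2,3,7,14,15,16}
|Y' Δ (Y Δ (X ∪ ((W ∩ X) Δ Z)))| = 7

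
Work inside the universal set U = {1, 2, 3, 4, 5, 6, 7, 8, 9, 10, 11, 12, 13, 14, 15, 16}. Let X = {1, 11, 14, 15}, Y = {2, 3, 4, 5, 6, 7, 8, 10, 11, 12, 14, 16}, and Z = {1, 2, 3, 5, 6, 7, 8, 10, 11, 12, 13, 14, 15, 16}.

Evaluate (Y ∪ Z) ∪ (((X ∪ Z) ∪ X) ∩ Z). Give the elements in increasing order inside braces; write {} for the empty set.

{1, 2, 3, 4, 5, 6, 7, 8, 10, 11, 12, 13, 14, 15, 16}

Y ∪ Z = {1, 2, 3, 4, 5, 6, 7, 8, 10, 11, 12, 13, 14, 15, 16}
X ∪ Z = {1, 2, 3, 5, 6, 7, 8, 10, 11, 12, 13, 14, 15, 16}
(X ∪ Z) ∪ X = {1, 2, 3, 5, 6, 7, 8, 10, 11, 12, 13, 14, 15, 16}
((X ∪ Z) ∪ X) ∩ Z = {1, 2, 3, 5, 6, 7, 8, 10, 11, 12, 13, 14, 15, 16}
(Y ∪ Z) ∪ (((X ∪ Z) ∪ X) ∩ Z) = {1, 2, 3, 4, 5, 6, 7, 8, 10, 11, 12, 13, 14, 15, 16}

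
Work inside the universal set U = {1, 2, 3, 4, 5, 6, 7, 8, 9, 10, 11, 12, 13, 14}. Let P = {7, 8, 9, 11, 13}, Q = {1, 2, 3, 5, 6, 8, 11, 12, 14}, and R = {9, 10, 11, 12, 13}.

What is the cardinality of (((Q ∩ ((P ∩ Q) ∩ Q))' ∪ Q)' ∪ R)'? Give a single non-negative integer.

9

P ∩ Q = {8, 11}
(P ∩ Q) ∩ Q = {8, 11}
Q ∩ ((P ∩ Q) ∩ Q) = {8, 11}
(Q ∩ ((P ∩ Q) ∩ Q))' = {1, 2, 3, 4, 5, 6, 7, 9, 10, 12, 13, 14}
(Q ∩ ((P ∩ Q) ∩ Q))' ∪ Q = {1, 2, 3, 4, 5, 6, 7, 8, 9, 10, 11, 12, 13, 14}
((Q ∩ ((P ∩ Q) ∩ Q))' ∪ Q)' = {}
((Q ∩ ((P ∩ Q) ∩ Q))' ∪ Q)' ∪ R = {9, 10, 11, 12, 13}
(((Q ∩ ((P ∩ Q) ∩ Q))' ∪ Q)' ∪ R)' = {1, 2, 3, 4, 5, 6, 7, 8, 14}
|(((Q ∩ ((P ∩ Q) ∩ Q))' ∪ Q)' ∪ R)'| = 9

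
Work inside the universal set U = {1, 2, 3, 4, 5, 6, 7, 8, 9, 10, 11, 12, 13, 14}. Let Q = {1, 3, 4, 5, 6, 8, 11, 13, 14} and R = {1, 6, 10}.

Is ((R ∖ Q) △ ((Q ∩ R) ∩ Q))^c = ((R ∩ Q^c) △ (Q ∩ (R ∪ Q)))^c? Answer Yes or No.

R ∖ Q = {10}
Q ∩ R = {1, 6}
(Q ∩ R) ∩ Q = {1, 6}
(R ∖ Q) △ ((Q ∩ R) ∩ Q) = {1, 6, 10}
((R ∖ Q) △ ((Q ∩ R) ∩ Q))^c = {2, 3, 4, 5, 7, 8, 9, 11, 12, 13, 14}
Q^c = {2, 7, 9, 10, 12}
R ∩ Q^c = {10}
R ∪ Q = {1, 3, 4, 5, 6, 8, 10, 11, 13, 14}
Q ∩ (R ∪ Q) = {1, 3, 4, 5, 6, 8, 11, 13, 14}
(R ∩ Q^c) △ (Q ∩ (R ∪ Q)) = {1, 3, 4, 5, 6, 8, 10, 11, 13, 14}
((R ∩ Q^c) △ (Q ∩ (R ∪ Q)))^c = {2, 7, 9, 12}
3 ∈ ((R ∖ Q) △ ((Q ∩ R) ∩ Q))^c but 3 ∉ ((R ∩ Q^c) △ (Q ∩ (R ∪ Q)))^c, so they differ.

No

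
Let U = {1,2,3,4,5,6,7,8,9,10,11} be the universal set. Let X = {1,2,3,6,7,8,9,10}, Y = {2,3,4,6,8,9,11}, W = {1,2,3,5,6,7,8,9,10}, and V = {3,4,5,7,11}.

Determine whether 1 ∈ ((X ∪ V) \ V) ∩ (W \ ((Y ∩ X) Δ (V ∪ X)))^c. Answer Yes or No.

Yes

1 ∈ X and 1 ∉ V, so 1 ∈ X ∪ V
1 ∈ (X ∪ V) and 1 ∉ V, so 1 ∈ (X ∪ V) \ V
1 ∉ Y and 1 ∈ X, so 1 ∉ Y ∩ X
1 ∉ V and 1 ∈ X, so 1 ∈ V ∪ X
1 ∉ (Y ∩ X) and 1 ∈ (V ∪ X), so 1 ∈ (Y ∩ X) Δ (V ∪ X)
1 ∈ W and 1 ∈ ((Y ∩ X) Δ (V ∪ X)), so 1 ∉ W \ ((Y ∩ X) Δ (V ∪ X))
1 ∈ (W \ ((Y ∩ X) Δ (V ∪ X)))^c since 1 ∉ (W \ ((Y ∩ X) Δ (V ∪ X)))
1 ∈ ((X ∪ V) \ V) and 1 ∈ (W \ ((Y ∩ X) Δ (V ∪ X)))^c, so 1 ∈ ((X ∪ V) \ V) ∩ (W \ ((Y ∩ X) Δ (V ∪ X)))^c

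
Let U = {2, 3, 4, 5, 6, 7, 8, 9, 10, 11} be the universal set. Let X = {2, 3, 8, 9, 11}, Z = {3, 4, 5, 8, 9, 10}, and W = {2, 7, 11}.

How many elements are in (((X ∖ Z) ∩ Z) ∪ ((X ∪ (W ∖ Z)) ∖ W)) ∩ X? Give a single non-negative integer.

3

X ∖ Z = {2, 11}
(X ∖ Z) ∩ Z = {}
W ∖ Z = {2, 7, 11}
X ∪ (W ∖ Z) = {2, 3, 7, 8, 9, 11}
(X ∪ (W ∖ Z)) ∖ W = {3, 8, 9}
((X ∖ Z) ∩ Z) ∪ ((X ∪ (W ∖ Z)) ∖ W) = {3, 8, 9}
(((X ∖ Z) ∩ Z) ∪ ((X ∪ (W ∖ Z)) ∖ W)) ∩ X = {3, 8, 9}
|(((X ∖ Z) ∩ Z) ∪ ((X ∪ (W ∖ Z)) ∖ W)) ∩ X| = 3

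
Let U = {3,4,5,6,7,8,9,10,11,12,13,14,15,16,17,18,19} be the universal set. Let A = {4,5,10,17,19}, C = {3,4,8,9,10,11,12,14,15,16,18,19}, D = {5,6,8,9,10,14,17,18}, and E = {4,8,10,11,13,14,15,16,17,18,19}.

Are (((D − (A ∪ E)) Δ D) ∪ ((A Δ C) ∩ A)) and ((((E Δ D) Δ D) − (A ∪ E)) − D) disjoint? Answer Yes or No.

Yes

A ∪ E = {4,5,8,10,11,13,14,15,16,17,18,19}
D − (A ∪ E) = {6,9}
(D − (A ∪ E)) Δ D = {5,8,10,14,17,18}
A Δ C = {3,5,8,9,11,12,14,15,16,17,18}
(A Δ C) ∩ A = {5,17}
((D − (A ∪ E)) Δ D) ∪ ((A Δ C) ∩ A) = {5,8,10,14,17,18}
E Δ D = {4,5,6,9,11,13,15,16,19}
(E Δ D) Δ D = {4,8,10,11,13,14,15,16,17,18,19}
((E Δ D) Δ D) − (A ∪ E) = {}
(((E Δ D) Δ D) − (A ∪ E)) − D = {}
{5,8,10,14,17,18} and {} share no elements.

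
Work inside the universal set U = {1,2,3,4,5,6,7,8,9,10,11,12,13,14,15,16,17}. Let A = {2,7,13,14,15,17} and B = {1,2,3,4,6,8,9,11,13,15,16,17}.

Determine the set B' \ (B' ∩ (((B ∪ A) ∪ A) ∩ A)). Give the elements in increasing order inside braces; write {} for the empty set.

B' = {5,7,10,12,14}
B ∪ A = {1,2,3,4,6,7,8,9,11,13,14,15,16,17}
(B ∪ A) ∪ A = {1,2,3,4,6,7,8,9,11,13,14,15,16,17}
((B ∪ A) ∪ A) ∩ A = {2,7,13,14,15,17}
B' ∩ (((B ∪ A) ∪ A) ∩ A) = {7,14}
B' \ (B' ∩ (((B ∪ A) ∪ A) ∩ A)) = {5,10,12}

{5,10,12}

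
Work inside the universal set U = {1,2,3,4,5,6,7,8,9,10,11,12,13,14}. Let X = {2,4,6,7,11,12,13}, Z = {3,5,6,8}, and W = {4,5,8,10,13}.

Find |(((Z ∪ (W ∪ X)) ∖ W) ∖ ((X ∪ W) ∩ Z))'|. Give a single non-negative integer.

9

W ∪ X = {2,4,5,6,7,8,10,11,12,13}
Z ∪ (W ∪ X) = {2,3,4,5,6,7,8,10,11,12,13}
(Z ∪ (W ∪ X)) ∖ W = {2,3,6,7,11,12}
X ∪ W = {2,4,5,6,7,8,10,11,12,13}
(X ∪ W) ∩ Z = {5,6,8}
((Z ∪ (W ∪ X)) ∖ W) ∖ ((X ∪ W) ∩ Z) = {2,3,7,11,12}
(((Z ∪ (W ∪ X)) ∖ W) ∖ ((X ∪ W) ∩ Z))' = {1,4,5,6,8,9,10,13,14}
|(((Z ∪ (W ∪ X)) ∖ W) ∖ ((X ∪ W) ∩ Z))'| = 9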